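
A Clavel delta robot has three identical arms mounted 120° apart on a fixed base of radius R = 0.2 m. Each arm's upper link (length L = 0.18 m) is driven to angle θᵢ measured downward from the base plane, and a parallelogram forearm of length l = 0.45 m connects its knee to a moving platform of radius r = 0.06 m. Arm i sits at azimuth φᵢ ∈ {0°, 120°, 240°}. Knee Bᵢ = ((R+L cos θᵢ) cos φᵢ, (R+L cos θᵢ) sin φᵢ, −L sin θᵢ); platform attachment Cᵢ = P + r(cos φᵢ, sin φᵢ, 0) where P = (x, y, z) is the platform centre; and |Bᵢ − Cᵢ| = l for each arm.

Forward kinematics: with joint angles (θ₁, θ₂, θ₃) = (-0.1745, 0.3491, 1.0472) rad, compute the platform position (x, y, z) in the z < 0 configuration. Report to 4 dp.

φ1=0.0°: virtual centre (0.3173, 0.0000, 0.0313), radius l
arm 2 at φ=120.0°: e+L cos θ2 = 0.3091;  O2 = (-0.1546, 0.2677, -0.0616)
arm 3 at φ=240.0°: e+L cos θ3 = 0.2300;  O3 = (-0.1150, -0.1992, -0.1559)
eliminate P² terms by subtracting sphere 1 from 2 and 3
[-0.9437 0.5355 -0.1856]·P = -0.0023;  [-0.8645 -0.3984 -0.3743]·P = -0.0244
det = 0.8388;  x = 0.0167+-0.3271z,  y = 0.0251+-0.2297z
quadratic in z: (1.1597)z²+(0.1226)z+(-0.1105)=0, √Δ=0.7265 → z ∈ {-0.3661, 0.2604}; z = -0.3661 (taking z<0)
x = 0.1364, y = 0.1092

(0.1364, 0.1092, -0.3661)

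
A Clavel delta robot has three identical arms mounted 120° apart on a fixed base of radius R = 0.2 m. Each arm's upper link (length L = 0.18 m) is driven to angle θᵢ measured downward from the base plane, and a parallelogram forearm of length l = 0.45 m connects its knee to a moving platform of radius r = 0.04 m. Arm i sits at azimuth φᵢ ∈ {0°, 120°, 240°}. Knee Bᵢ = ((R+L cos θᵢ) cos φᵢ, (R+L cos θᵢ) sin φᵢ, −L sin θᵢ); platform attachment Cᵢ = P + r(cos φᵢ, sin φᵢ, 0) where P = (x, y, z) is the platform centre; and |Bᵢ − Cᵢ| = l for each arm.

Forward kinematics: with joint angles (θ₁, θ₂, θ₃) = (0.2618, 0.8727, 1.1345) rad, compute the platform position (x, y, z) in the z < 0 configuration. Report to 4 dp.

(0.1287, 0.0454, -0.4445)

φ1=0.0°: virtual centre (0.3339, 0.0000, -0.0466), radius l
S2 = (0.2757·cos120.0°, 0.2757·sin120.0°, -0.1379) = (-0.1378, 0.2388, -0.1379)
φ3=240.0°: virtual centre (-0.1180, -0.2044, -0.1631), radius l
|S₂|²−|S₁|² = -0.0186;  |S₃|²−|S₁|² = -0.0313
linear system: -0.9434x+0.4775y = -0.0186−-0.1826z; -0.9038x+-0.4089y = -0.0313−-0.2331z
Cramer: x(z) = 0.0276-0.2275z;  y(z) = 0.0155-0.0671z
quadratic in z: (1.0563)z²+(0.2305)z+(-0.1063)=0, √Δ=0.7087 → z ∈ {-0.4445, 0.2264}; z = -0.4445 (taking z<0)
x = 0.1287, y = 0.0454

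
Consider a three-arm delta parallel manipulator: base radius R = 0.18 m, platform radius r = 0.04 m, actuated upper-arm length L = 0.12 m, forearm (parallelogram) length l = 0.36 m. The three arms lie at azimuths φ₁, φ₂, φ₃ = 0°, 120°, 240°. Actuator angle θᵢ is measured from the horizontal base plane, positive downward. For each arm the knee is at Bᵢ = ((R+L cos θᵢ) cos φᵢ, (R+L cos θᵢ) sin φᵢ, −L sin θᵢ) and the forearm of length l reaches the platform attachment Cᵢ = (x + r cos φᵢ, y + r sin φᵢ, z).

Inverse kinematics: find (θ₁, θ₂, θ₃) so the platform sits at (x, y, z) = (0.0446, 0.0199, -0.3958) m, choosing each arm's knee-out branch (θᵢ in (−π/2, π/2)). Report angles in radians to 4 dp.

θ₁ = 0.7851, θ₂ = 1.0472, θ₃ = 1.2215

rotate P by −φ1: (0.0446, 0.0199, -0.3958)
  e−x'=0.0954;  (l²−L²−(e−x')²−y'²−z²)/2L = -0.2123
  θ1 = atan2(B,A) + arccos(C/0.4071) = 0.7851
arm 2 (φ=120.0°): x'=-0.0051, y'=-0.0486
  A=0.1451, B=-0.3958, C=(l²−L²−A²−y'²−z²)/(2L)=-0.2703
  θ2 = atan2(B,A) + arccos(C/0.4215) = 1.0472
rotate P by −φ3: (-0.0395, 0.0287, -0.3958)
  A=0.1795, B=-0.3958, C=(l²−L²−A²−y'²−z²)/(2L)=-0.3105
  γ=atan2(-0.3958,0.1795)=-1.1450;  ψ=arccos(-0.7144)=2.3665;  θ3=γ+ψ≈1.2215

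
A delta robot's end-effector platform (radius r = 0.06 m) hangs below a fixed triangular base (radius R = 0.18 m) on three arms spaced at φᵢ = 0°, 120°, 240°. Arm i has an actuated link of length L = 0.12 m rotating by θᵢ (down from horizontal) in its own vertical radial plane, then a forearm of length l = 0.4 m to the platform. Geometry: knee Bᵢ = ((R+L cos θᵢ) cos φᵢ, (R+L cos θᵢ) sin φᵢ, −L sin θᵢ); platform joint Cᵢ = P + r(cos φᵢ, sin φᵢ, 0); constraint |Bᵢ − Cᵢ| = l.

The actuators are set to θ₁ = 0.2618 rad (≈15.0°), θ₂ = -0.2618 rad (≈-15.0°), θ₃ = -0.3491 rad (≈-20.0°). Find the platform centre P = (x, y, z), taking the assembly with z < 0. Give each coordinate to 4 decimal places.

O1 = (0.2359·cos0.0°, 0.2359·sin0.0°, -0.0311) = (0.2359, 0.0000, -0.0311)
O2 = (0.2359·cos120.0°, 0.2359·sin120.0°, 0.0311) = (-0.1180, 0.2043, 0.0311)
O3 = (0.2328·cos240.0°, 0.2328·sin240.0°, 0.0410) = (-0.1164, -0.2016, 0.0410)
subtract pairs → two planes through P
[-0.7077 0.4086 0.1242]·P = 0.0000;  [-0.7046 -0.4032 0.1442]·P = -0.0008
Cramer: x(z) = 0.0005+0.1902z;  y(z) = 0.0009+0.0253z
into |P−O₁|² = l²: 1.0368z² + -0.0274z + -0.1036 = 0;  Δ = 0.4305;  z = -0.3032 or 0.3296 → z<0 root = -0.3032
x = -0.0571, y = -0.0068

(-0.0571, -0.0068, -0.3032)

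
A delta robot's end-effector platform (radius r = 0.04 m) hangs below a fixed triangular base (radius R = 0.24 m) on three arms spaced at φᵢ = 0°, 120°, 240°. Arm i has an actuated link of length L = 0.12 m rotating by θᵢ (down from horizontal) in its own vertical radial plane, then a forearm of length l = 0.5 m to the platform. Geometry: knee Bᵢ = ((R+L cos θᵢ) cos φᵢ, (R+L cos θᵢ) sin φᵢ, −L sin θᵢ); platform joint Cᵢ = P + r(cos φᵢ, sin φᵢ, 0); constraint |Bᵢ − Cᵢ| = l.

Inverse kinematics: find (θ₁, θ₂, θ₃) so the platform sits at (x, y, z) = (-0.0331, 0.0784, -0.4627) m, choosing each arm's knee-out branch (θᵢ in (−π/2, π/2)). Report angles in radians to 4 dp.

θ₁ = 0.7855, θ₂ = 0.1744, θ₃ = 0.8725

arm 1 (φ=0.0°): x'=-0.0331, y'=0.0784
  A cos θ + B sin θ = C:  0.2331·cos θ + -0.4627·sin θ = -0.1624
  γ=atan2(-0.4627,0.2331)=-1.1041;  ψ=arccos(-0.3134)=1.8896;  θ1=γ+ψ≈0.7855
φ2=120.0° → target in arm frame (0.0844, -0.0105)
  e−x'=0.1156;  (l²−L²−(e−x')²−y'²−z²)/2L = 0.0335
  γ=atan2(-0.4627,0.1156)=-1.3261;  ψ=arccos(0.0703)=1.5005;  θ2=γ+ψ≈0.1744
φ3=240.0° → target in arm frame (-0.0513, -0.0679)
  e−x'=0.2513;  (l²−L²−(e−x')²−y'²−z²)/2L = -0.1928
  √(A²+B²)=0.5266;  θ3 = -1.0732+1.9457 ≈ 0.8725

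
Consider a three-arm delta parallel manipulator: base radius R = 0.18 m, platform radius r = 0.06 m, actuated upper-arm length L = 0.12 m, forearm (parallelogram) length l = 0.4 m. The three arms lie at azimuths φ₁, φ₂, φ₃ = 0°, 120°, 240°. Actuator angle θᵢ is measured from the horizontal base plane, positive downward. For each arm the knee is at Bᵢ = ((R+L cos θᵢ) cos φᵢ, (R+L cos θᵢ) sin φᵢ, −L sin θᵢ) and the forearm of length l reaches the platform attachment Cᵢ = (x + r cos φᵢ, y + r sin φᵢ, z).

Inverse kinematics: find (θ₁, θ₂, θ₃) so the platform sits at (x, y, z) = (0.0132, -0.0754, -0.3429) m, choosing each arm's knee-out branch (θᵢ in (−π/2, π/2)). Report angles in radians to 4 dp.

θ₁ = 0.1748, θ₂ = 0.6111, θ₃ = -0.0875

φ1=0.0° → target in arm frame (0.0132, -0.0754)
  A=0.1068, B=-0.3429, C=(l²−L²−A²−y'²−z²)/(2L)=0.0455
  θ1 = atan2(B,A) + arccos(C/0.3591) = 0.1748
rotate P by −φ2: (-0.0719, 0.0263, -0.3429)
  e−x'=0.1919;  (l²−L²−(e−x')²−y'²−z²)/2L = -0.0396
  γ=atan2(-0.3429,0.1919)=-1.0606;  ψ=arccos(-0.1007)=1.6717;  θ2=γ+ψ≈0.6111
rotate P by −φ3: (0.0587, 0.0491, -0.3429)
  e−x'=0.0613;  (l²−L²−(e−x')²−y'²−z²)/2L = 0.0910
  γ=atan2(-0.3429,0.0613)=-1.3939;  ψ=arccos(0.2613)=1.3064;  θ3=γ+ψ≈-0.0875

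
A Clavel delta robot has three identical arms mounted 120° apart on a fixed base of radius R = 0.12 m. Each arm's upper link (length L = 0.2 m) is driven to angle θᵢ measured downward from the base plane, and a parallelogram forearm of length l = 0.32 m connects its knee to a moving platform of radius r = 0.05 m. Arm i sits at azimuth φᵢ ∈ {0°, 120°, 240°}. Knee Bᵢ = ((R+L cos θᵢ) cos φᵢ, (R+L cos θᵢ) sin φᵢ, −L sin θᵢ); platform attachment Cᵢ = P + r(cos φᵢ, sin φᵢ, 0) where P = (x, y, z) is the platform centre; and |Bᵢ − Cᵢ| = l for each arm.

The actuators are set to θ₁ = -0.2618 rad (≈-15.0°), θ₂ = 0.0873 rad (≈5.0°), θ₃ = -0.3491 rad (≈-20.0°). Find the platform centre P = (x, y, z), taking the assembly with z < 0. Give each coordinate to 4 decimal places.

φ1=0.0°: virtual centre (0.2632, 0.0000, 0.0518), radius l
O2 = (0.2692·cos120.0°, 0.2692·sin120.0°, -0.0174) = (-0.1346, 0.2332, -0.0174)
O3 = (0.2579·cos240.0°, 0.2579·sin240.0°, 0.0684) = (-0.1290, -0.2234, 0.0684)
eliminate P² terms by subtracting sphere 1 from 2 and 3
plane₁₂: -0.7956x+0.4663y+-0.1384z = 0.0008
Cramer: x(z) = 0.0000-0.0642z;  y(z) = 0.0017+0.1872z
sphere 1 gives Az²+Bz+C=0 with A=1.0392, B=-0.0691, C=-0.0304;  B²−4AC=0.1312;  roots -0.1411, 0.2075;  negative root z = -0.1411
x = 0.0090, y = -0.0247

(0.0090, -0.0247, -0.1411)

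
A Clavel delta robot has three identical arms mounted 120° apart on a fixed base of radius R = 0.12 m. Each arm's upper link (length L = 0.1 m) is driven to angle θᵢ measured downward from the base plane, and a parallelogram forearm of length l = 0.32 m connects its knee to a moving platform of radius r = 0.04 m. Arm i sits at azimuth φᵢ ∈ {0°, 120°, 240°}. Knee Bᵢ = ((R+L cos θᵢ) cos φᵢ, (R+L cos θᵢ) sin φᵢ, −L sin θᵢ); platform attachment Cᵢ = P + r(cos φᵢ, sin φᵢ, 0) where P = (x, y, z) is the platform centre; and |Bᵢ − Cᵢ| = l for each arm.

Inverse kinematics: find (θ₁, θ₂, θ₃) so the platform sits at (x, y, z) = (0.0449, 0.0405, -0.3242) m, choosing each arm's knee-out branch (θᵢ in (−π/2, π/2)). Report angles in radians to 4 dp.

arm 1 (φ=0.0°): x'=0.0449, y'=0.0405
  A=0.0351, B=-0.3242, C=(l²−L²−A²−y'²−z²)/(2L)=-0.0779
  γ=atan2(-0.3242,0.0351)=-1.4629;  ψ=arccos(-0.2389)=1.8120;  θ1=γ+ψ≈0.3490
φ2=120.0° → target in arm frame (0.0126, -0.0591)
  A cos θ + B sin θ = C:  0.0674·cos θ + -0.3242·sin θ = -0.1037
  θ2 = atan2(B,A) + arccos(C/0.3311) = 0.5235
arm 3 (φ=240.0°): x'=-0.0575, y'=0.0186
  A=0.1375, B=-0.3242, C=(l²−L²−A²−y'²−z²)/(2L)=-0.1598
  θ3 = atan2(B,A) + arccos(C/0.3522) = 0.8723

θ₁ = 0.3490, θ₂ = 0.5235, θ₃ = 0.8723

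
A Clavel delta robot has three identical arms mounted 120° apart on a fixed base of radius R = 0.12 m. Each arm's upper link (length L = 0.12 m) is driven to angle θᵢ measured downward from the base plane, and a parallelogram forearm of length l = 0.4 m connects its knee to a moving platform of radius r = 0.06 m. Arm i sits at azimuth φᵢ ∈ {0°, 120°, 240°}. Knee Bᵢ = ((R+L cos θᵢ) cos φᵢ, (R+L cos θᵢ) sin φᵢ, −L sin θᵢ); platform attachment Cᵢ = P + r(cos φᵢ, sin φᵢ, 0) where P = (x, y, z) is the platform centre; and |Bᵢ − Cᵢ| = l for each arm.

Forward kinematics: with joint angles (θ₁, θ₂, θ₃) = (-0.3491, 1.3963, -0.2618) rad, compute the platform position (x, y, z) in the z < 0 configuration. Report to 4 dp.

(0.1520, -0.2433, -0.2758)

S1 = (0.1728·cos0.0°, 0.1728·sin0.0°, 0.0410) = (0.1728, 0.0000, 0.0410)
φ2=120.0°: virtual centre (-0.0404, 0.0700, -0.1182), radius l
arm 3 at φ=240.0°: e+L cos θ3 = 0.1759;  S3 = (-0.0880, -0.1523, 0.0311)
|S₂|²−|S₁|² = -0.0110;  |S₃|²−|S₁|² = 0.0004
[-0.4264 0.1400 -0.3184]·P = -0.0110;  [-0.5214 -0.3047 -0.0200]·P = 0.0004
det = 0.2029;  x = 0.0163+-0.4920z,  y = -0.0291+0.7764z
sphere 1 gives Az²+Bz+C=0 with A=1.8448, B=0.0266, C=-0.1330;  B²−4AC=0.9820;  roots -0.2758, 0.2614;  negative root z = -0.2758
x = 0.1520, y = -0.2433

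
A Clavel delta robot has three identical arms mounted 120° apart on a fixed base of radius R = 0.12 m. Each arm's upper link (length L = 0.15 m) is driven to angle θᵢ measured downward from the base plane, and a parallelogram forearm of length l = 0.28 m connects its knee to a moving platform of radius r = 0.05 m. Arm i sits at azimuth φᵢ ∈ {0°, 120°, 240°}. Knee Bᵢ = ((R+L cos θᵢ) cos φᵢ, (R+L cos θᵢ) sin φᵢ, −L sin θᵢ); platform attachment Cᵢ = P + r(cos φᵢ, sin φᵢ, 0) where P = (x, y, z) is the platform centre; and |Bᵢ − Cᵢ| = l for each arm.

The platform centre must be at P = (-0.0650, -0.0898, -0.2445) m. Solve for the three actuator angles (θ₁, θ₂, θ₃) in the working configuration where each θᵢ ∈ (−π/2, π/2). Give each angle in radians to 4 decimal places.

arm 1 (φ=0.0°): x'=-0.0650, y'=-0.0898
  A cos θ + B sin θ = C:  0.1350·cos θ + -0.2445·sin θ = -0.1006
  θ1 = atan2(B,A) + arccos(C/0.2793) = 0.8728
rotate P by −φ2: (-0.0453, 0.1012, -0.2445)
  A=0.1153, B=-0.2445, C=(l²−L²−A²−y'²−z²)/(2L)=-0.0914
  γ=atan2(-0.2445,0.1153)=-1.1302;  ψ=arccos(-0.3380)=1.9156;  θ2=γ+ψ≈0.7853
arm 3 (φ=240.0°): x'=0.1103, y'=-0.0114
  e−x'=-0.0403;  (l²−L²−(e−x')²−y'²−z²)/2L = -0.0188
  θ3 = atan2(B,A) + arccos(C/0.2478) = -0.0874

θ₁ = 0.8728, θ₂ = 0.7853, θ₃ = -0.0874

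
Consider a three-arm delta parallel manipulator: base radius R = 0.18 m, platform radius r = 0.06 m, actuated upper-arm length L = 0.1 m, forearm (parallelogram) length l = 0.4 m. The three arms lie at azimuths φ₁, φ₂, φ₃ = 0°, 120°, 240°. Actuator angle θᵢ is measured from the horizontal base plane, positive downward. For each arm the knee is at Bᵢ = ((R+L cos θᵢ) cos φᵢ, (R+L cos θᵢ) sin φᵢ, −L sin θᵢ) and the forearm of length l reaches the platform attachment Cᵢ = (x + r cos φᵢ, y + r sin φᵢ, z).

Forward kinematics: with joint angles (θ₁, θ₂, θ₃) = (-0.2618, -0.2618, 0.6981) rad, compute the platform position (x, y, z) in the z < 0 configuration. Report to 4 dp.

(0.0523, 0.0907, -0.3274)

centre 1 = (0.2166·cos0.0°, 0.2166·sin0.0°, 0.0259) = (0.2166, 0.0000, 0.0259)
centre 2 = (0.2166·cos120.0°, 0.2166·sin120.0°, 0.0259) = (-0.1083, 0.1876, 0.0259)
centre 3 = (0.1966·cos240.0°, 0.1966·sin240.0°, -0.0643) = (-0.0983, -0.1703, -0.0643)
subtract pairs → two planes through P
[-0.6498 0.3751 0.0000]·P = 0.0000;  [-0.6298 -0.3405 -0.1803]·P = -0.0048
Cramer: x(z) = 0.0039-0.1478z;  y(z) = 0.0068-0.2561z
sphere 1 gives Az²+Bz+C=0 with A=1.0874, B=0.0076, C=-0.1141;  B²−4AC=0.4962;  roots -0.3274, 0.3204;  negative root z = -0.3274
x = 0.0523, y = 0.0907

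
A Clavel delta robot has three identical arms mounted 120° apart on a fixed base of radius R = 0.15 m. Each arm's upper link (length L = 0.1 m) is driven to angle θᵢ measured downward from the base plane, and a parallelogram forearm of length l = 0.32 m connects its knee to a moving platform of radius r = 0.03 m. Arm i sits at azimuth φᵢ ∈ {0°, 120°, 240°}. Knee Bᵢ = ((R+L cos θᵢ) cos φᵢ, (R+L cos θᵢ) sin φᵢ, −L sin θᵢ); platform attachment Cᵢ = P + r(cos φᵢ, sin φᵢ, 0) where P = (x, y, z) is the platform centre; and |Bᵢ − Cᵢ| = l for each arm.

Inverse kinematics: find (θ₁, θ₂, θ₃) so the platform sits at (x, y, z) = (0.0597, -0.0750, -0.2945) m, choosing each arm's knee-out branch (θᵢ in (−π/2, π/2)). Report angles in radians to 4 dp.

arm 1 (φ=0.0°): x'=0.0597, y'=-0.0750
  A cos θ + B sin θ = C:  0.0603·cos θ + -0.2945·sin θ = -0.0180
  γ=atan2(-0.2945,0.0603)=-1.3688;  ψ=arccos(-0.0597)=1.6306;  θ1=γ+ψ≈0.2617
rotate P by −φ2: (-0.0948, -0.0142, -0.2945)
  A=0.2148, B=-0.2945, C=(l²−L²−A²−y'²−z²)/(2L)=-0.2034
  θ2 = atan2(B,A) + arccos(C/0.3645) = 1.2220
arm 3 (φ=240.0°): x'=0.0351, y'=0.0892
  A cos θ + B sin θ = C:  0.0849·cos θ + -0.2945·sin θ = -0.0475
  θ3 = atan2(B,A) + arccos(C/0.3065) = 0.4362

θ₁ = 0.2617, θ₂ = 1.2220, θ₃ = 0.4362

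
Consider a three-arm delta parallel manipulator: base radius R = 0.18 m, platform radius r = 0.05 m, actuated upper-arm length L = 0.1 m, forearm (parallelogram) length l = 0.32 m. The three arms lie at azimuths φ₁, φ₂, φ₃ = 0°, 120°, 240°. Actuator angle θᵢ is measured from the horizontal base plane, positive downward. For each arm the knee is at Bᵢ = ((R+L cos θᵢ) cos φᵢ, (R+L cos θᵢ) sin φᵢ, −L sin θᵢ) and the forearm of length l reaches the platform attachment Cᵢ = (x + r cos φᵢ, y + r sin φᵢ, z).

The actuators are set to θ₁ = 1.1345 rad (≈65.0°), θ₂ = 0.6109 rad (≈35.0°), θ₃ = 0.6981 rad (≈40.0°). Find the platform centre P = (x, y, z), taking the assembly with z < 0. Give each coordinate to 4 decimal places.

(-0.0517, 0.0076, -0.3191)

O1 = (0.1723·cos0.0°, 0.1723·sin0.0°, -0.0906) = (0.1723, 0.0000, -0.0906)
O2 = (0.2119·cos120.0°, 0.2119·sin120.0°, -0.0574) = (-0.1060, 0.1835, -0.0574)
O3 = (0.2066·cos240.0°, 0.2066·sin240.0°, -0.0643) = (-0.1033, -0.1789, -0.0643)
eliminate P² terms by subtracting sphere 1 from 2 and 3
[-0.5564 0.3670 0.0665]·P = 0.0103;  [-0.5511 -0.3579 0.0527]·P = 0.0089
det = 0.4014;  x = -0.0174+0.1075z,  y = 0.0018+-0.0183z
into |P−O₁|² = l²: 1.0119z² + 0.1404z + -0.0582 = 0;  Δ = 0.2554;  z = -0.3191 or 0.1803 → z<0 root = -0.3191
x = -0.0517, y = 0.0076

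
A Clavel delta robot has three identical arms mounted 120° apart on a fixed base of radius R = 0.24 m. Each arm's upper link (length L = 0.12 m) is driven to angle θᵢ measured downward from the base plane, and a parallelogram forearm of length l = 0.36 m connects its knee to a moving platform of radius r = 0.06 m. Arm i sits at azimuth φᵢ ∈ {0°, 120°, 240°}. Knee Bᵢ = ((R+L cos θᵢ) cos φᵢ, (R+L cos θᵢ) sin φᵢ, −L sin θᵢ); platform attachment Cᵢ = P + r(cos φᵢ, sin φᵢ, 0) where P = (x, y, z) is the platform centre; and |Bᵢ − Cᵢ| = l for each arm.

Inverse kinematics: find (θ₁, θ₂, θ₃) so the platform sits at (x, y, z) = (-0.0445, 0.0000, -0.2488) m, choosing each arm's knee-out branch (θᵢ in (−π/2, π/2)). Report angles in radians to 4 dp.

φ1=0.0° → target in arm frame (-0.0445, 0.0000)
  e−x'=0.2245;  (l²−L²−(e−x')²−y'²−z²)/2L = 0.0121
  γ=atan2(-0.2488,0.2245)=-0.8367;  ψ=arccos(0.0360)=1.5348;  θ1=γ+ψ≈0.6981
rotate P by −φ2: (0.0222, 0.0385, -0.2488)
  e−x'=0.1578;  (l²−L²−(e−x')²−y'²−z²)/2L = 0.1122
  √(A²+B²)=0.2946;  θ2 = -1.0057+1.1801 ≈ 0.1743
arm 3 (φ=240.0°): x'=0.0223, y'=-0.0385
  e−x'=0.1577;  (l²−L²−(e−x')²−y'²−z²)/2L = 0.1122
  θ3 = atan2(B,A) + arccos(C/0.2946) = 0.1743

θ₁ = 0.6981, θ₂ = 0.1743, θ₃ = 0.1743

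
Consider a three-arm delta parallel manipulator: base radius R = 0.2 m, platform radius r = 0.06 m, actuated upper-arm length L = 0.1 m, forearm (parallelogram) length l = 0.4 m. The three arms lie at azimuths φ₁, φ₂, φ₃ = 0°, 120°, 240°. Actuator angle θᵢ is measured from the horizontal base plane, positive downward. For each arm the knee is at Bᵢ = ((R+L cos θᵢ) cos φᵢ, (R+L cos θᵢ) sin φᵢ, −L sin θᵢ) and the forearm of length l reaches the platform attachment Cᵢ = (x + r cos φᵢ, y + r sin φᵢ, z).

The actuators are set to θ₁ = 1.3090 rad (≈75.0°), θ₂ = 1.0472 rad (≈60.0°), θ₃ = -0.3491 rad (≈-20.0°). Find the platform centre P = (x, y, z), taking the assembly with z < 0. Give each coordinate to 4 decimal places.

(-0.1076, -0.1284, -0.3587)

φ1=0.0°: virtual centre (0.1659, 0.0000, -0.0966), radius l
centre 2 = (0.1900·cos120.0°, 0.1900·sin120.0°, -0.0866) = (-0.0950, 0.1645, -0.0866)
φ3=240.0°: virtual centre (-0.1170, -0.2026, 0.0342), radius l
eliminate P² terms by subtracting sphere 1 from 2 and 3
[-0.5218 0.3291 0.0200]·P = 0.0068;  [-0.5657 -0.4052 0.2616]·P = 0.0191
Cramer: x(z) = -0.0227+0.2369z;  y(z) = -0.0154+0.3148z
sphere 1 gives Az²+Bz+C=0 with A=1.1552, B=0.0942, C=-0.1149;  B²−4AC=0.5397;  roots -0.3587, 0.2772;  negative root z = -0.3587
x = -0.1076, y = -0.1284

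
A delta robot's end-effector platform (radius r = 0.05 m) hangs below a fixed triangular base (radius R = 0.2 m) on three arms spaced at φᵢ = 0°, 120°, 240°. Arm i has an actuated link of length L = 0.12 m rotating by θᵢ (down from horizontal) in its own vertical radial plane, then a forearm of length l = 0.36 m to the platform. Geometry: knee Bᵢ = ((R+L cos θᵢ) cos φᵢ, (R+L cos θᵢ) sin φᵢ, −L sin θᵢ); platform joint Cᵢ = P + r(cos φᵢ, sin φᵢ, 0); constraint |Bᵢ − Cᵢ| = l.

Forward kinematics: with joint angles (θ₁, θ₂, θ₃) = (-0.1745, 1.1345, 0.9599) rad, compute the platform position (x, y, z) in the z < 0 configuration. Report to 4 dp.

(0.1272, -0.0196, -0.3098)

centre 1 = (0.2682·cos0.0°, 0.2682·sin0.0°, 0.0208) = (0.2682, 0.0000, 0.0208)
φ2=120.0°: virtual centre (-0.1004, 0.1738, -0.1088), radius l
centre 3 = (0.2188·cos240.0°, 0.2188·sin240.0°, -0.0983) = (-0.1094, -0.1895, -0.0983)
subtract pairs → two planes through P
linear system: -0.7371x+0.3476y = -0.0202−-0.2592z; -0.7552x+-0.3790y = -0.0148−-0.2383z
Cramer: x(z) = 0.0237-0.3341z;  y(z) = -0.0081+0.0371z
into |P−centre ₁|² = l²: 1.1130z² + 0.1211z + -0.0693 = 0;  Δ = 0.3232;  z = -0.3098 or 0.2010 → z<0 root = -0.3098
x = 0.1272, y = -0.0196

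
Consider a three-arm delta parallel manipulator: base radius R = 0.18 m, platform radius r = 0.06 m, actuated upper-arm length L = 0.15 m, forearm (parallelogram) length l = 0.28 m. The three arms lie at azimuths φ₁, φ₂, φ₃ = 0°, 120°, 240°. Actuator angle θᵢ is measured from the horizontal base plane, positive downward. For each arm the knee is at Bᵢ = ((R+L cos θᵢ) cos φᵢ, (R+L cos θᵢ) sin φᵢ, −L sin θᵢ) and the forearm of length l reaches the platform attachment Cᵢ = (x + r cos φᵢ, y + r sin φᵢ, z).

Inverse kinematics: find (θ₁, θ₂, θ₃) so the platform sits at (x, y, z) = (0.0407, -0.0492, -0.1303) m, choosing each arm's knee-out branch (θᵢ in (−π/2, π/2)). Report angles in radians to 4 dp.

rotate P by −φ1: (0.0407, -0.0492, -0.1303)
  A=0.0793, B=-0.1303, C=(l²−L²−A²−y'²−z²)/(2L)=0.1007
  √(A²+B²)=0.1525;  θ1 = -1.0241+0.8497 ≈ -0.1744
φ2=120.0° → target in arm frame (-0.0630, -0.0106)
  e−x'=0.1830;  (l²−L²−(e−x')²−y'²−z²)/2L = 0.0178
  γ=atan2(-0.1303,0.1830)=-0.6189;  ψ=arccos(0.0792)=1.4915;  θ2=γ+ψ≈0.8727
rotate P by −φ3: (0.0223, 0.0598, -0.1303)
  A=0.0977, B=-0.1303, C=(l²−L²−A²−y'²−z²)/(2L)=0.0860
  γ=atan2(-0.1303,0.0977)=-0.9272;  ψ=arccos(0.5277)=1.0149;  θ3=γ+ψ≈0.0877

θ₁ = -0.1744, θ₂ = 0.8727, θ₃ = 0.0877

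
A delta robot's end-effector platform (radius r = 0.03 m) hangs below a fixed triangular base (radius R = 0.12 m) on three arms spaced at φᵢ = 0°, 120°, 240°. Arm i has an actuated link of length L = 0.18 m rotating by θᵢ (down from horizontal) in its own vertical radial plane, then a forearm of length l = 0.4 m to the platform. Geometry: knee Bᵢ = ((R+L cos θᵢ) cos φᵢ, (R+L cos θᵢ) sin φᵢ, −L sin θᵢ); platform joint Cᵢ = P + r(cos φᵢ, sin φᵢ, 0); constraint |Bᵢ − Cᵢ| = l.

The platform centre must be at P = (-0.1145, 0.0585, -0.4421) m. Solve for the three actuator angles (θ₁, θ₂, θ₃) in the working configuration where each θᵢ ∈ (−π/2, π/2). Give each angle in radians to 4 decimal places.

θ₁ = 1.1342, θ₂ = 0.4360, θ₃ = 0.7853

arm 1 (φ=0.0°): x'=-0.1145, y'=0.0585
  A cos θ + B sin θ = C:  0.2045·cos θ + -0.4421·sin θ = -0.3142
  θ1 = atan2(B,A) + arccos(C/0.4871) = 1.1342
rotate P by −φ2: (0.1079, 0.0699, -0.4421)
  A cos θ + B sin θ = C:  -0.0179·cos θ + -0.4421·sin θ = -0.2029
  √(A²+B²)=0.4425;  θ2 = -1.6113+2.0473 ≈ 0.4360
arm 3 (φ=240.0°): x'=0.0066, y'=-0.1284
  A cos θ + B sin θ = C:  0.0834·cos θ + -0.4421·sin θ = -0.2536
  √(A²+B²)=0.4499;  θ3 = -1.3843+2.1697 ≈ 0.7853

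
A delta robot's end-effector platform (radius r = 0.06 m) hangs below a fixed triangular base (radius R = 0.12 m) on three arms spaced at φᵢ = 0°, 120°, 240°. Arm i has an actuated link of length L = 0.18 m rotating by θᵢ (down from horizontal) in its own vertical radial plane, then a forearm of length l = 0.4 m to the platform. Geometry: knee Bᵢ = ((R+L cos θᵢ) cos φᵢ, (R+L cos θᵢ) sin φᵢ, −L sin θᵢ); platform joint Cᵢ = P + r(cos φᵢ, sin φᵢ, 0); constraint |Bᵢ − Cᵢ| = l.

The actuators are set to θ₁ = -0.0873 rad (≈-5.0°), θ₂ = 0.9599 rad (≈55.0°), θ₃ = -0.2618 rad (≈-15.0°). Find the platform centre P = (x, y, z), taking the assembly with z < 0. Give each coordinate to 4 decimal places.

arm 1 at φ=0.0°: ρ1 = 0.2393;  S1 = (0.2393, 0.0000, 0.0157)
S2 = (0.1632·cos120.0°, 0.1632·sin120.0°, -0.1474) = (-0.0816, 0.1414, -0.1474)
φ3=240.0°: virtual centre (-0.1169, -0.2025, 0.0466), radius l
eliminate P² terms by subtracting sphere 1 from 2 and 3
plane₁₂: -0.6419x+0.2828y+-0.3263z = -0.0091
Cramer: x(z) = 0.0084-0.2485z;  y(z) = -0.0132+0.5897z
quadratic in z: (1.4095)z²+(0.0678)z+(-0.1063)=0, √Δ=0.7770 → z ∈ {-0.2997, 0.2516}; z = -0.2997 (taking z<0)
x = 0.0829, y = -0.1899

(0.0829, -0.1899, -0.2997)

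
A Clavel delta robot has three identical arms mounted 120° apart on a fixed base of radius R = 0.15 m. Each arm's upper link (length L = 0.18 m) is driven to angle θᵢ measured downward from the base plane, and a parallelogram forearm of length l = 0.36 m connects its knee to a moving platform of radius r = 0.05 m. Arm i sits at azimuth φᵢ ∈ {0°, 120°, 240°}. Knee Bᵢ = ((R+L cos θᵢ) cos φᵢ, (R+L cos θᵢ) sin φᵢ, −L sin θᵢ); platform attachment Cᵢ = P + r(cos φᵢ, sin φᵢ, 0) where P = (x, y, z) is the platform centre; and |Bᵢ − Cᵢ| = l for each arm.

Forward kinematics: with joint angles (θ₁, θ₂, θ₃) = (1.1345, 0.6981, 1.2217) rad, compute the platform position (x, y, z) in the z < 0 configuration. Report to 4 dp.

arm 1 at φ=0.0°: e+L cos θ1 = 0.1761;  centre 1 = (0.1761, 0.0000, -0.1631)
arm 2 at φ=120.0°: e+L cos θ2 = 0.2379;  centre 2 = (-0.1189, 0.2060, -0.1157)
φ3=240.0°: virtual centre (-0.0808, -0.1399, -0.1691), radius l
subtract pairs → two planes through P
linear system: -0.5900x+0.4120y = 0.0124−0.0949z; -0.5137x+-0.2798y = -0.0029−-0.0120z
det = 0.3768;  x = -0.0060+0.0573z,  y = 0.0214+-0.1482z
sphere 1 gives Az²+Bz+C=0 with A=1.0252, B=0.2991, C=-0.0694;  B²−4AC=0.3739;  roots -0.4441, 0.1524;  negative root z = -0.4441
x = -0.0315, y = 0.0872

(-0.0315, 0.0872, -0.4441)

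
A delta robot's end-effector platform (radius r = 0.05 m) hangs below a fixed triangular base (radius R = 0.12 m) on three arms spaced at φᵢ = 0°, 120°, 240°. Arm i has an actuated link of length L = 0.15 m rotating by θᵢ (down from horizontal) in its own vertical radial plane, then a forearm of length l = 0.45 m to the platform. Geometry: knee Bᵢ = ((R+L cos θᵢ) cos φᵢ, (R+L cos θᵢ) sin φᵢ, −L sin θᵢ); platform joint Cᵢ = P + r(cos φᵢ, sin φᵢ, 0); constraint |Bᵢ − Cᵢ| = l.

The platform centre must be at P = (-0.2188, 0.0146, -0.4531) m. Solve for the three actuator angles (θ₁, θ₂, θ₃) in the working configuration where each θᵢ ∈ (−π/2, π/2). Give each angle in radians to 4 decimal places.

θ₁ = 1.3094, θ₂ = 0.3494, θ₃ = 0.4365

arm 1 (φ=0.0°): x'=-0.2188, y'=0.0146
  A cos θ + B sin θ = C:  0.2888·cos θ + -0.4531·sin θ = -0.3631
  √(A²+B²)=0.5373;  θ1 = -1.0033+2.3127 ≈ 1.3094
rotate P by −φ2: (0.1220, 0.1822, -0.4531)
  A cos θ + B sin θ = C:  -0.0520·cos θ + -0.4531·sin θ = -0.2040
  √(A²+B²)=0.4561;  θ2 = -1.6852+2.0345 ≈ 0.3494
arm 3 (φ=240.0°): x'=0.0968, y'=-0.1968
  A=-0.0268, B=-0.4531, C=(l²−L²−A²−y'²−z²)/(2L)=-0.2158
  γ=atan2(-0.4531,-0.0268)=-1.6298;  ψ=arccos(-0.4754)=2.0663;  θ3=γ+ψ≈0.4365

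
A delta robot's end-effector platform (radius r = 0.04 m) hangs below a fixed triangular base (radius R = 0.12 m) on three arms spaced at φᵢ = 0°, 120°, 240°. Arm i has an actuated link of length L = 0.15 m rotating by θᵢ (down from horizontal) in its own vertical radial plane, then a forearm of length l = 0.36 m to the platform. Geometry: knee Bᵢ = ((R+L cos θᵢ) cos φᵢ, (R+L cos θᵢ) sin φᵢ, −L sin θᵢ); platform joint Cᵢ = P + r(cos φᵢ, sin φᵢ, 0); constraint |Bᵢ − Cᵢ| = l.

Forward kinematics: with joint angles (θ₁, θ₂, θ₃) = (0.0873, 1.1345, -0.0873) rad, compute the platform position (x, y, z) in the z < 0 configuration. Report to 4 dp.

arm 1 at φ=0.0°: e+L cos θ1 = 0.2294;  O1 = (0.2294, 0.0000, -0.0131)
O2 = (0.1434·cos120.0°, 0.1434·sin120.0°, -0.1359) = (-0.0717, 0.1242, -0.1359)
arm 3 at φ=240.0°: e+L cos θ3 = 0.2294;  O3 = (-0.1147, -0.1987, 0.0131)
subtract pairs → two planes through P
linear system: -0.6022x+0.2484y = -0.0138−-0.2457z; -0.6883x+-0.3974y = 0.0000−0.0523z
Cramer: x(z) = 0.0133-0.2064z;  y(z) = -0.0231+0.4891z
quadratic in z: (1.2818)z²+(0.0928)z+(-0.0822)=0, √Δ=0.6558 → z ∈ {-0.2920, 0.2196}; z = -0.2920 (taking z<0)
x = 0.0736, y = -0.1659

(0.0736, -0.1659, -0.2920)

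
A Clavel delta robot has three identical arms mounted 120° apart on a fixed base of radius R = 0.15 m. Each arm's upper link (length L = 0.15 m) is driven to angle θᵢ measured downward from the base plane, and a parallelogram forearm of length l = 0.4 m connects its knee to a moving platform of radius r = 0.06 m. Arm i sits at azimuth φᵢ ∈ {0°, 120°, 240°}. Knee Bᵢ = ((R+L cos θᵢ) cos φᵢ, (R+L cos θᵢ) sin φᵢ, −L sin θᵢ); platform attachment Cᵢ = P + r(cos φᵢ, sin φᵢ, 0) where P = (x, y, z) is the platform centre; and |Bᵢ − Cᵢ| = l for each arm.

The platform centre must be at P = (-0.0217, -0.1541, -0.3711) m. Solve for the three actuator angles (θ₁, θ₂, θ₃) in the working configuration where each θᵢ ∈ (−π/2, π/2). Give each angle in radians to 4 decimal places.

arm 1 (φ=0.0°): x'=-0.0217, y'=-0.1541
  A cos θ + B sin θ = C:  0.1117·cos θ + -0.3711·sin θ = -0.1215
  γ=atan2(-0.3711,0.1117)=-1.2784;  ψ=arccos(-0.3134)=1.8896;  θ1=γ+ψ≈0.6112
φ2=120.0° → target in arm frame (-0.1226, 0.0958)
  A=0.2126, B=-0.3711, C=(l²−L²−A²−y'²−z²)/(2L)=-0.1820
  √(A²+B²)=0.4277;  θ2 = -1.0505+2.0104 ≈ 0.9598
arm 3 (φ=240.0°): x'=0.1443, y'=0.0583
  A cos θ + B sin θ = C:  -0.0543·cos θ + -0.3711·sin θ = -0.0219
  √(A²+B²)=0.3751;  θ3 = -1.7161+1.6291 ≈ -0.0870

θ₁ = 0.6112, θ₂ = 0.9598, θ₃ = -0.0870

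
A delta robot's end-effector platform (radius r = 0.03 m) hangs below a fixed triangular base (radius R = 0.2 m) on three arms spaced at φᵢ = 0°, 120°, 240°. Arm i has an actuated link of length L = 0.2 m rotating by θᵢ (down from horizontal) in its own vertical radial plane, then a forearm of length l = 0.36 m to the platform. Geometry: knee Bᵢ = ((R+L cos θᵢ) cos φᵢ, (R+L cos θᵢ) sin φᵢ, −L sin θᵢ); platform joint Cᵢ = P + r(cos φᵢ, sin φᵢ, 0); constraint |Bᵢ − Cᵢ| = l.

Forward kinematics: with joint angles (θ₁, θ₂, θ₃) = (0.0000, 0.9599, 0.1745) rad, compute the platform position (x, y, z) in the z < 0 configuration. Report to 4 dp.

(0.0444, -0.0603, -0.1413)

φ1=0.0°: virtual centre (0.3700, 0.0000, 0.0000), radius l
arm 2 at φ=120.0°: ρ2 = 0.2847;  S2 = (-0.1424, 0.2466, -0.1638)
φ3=240.0°: virtual centre (-0.1835, -0.3178, -0.0347), radius l
|S₂|²−|S₁|² = -0.0290;  |S₃|²−|S₁|² = -0.0010
[-1.0247 0.4932 -0.3277]·P = -0.0290;  [-1.1070 -0.6356 -0.0694]·P = -0.0010
det = 1.1972;  x = 0.0158+-0.2026z,  y = -0.0259+0.2435z
into |P−S₁|² = l²: 1.1003z² + 0.1309z + -0.0035 = 0;  Δ = 0.0325;  z = -0.1413 or 0.0224 → z<0 root = -0.1413
x = 0.0444, y = -0.0603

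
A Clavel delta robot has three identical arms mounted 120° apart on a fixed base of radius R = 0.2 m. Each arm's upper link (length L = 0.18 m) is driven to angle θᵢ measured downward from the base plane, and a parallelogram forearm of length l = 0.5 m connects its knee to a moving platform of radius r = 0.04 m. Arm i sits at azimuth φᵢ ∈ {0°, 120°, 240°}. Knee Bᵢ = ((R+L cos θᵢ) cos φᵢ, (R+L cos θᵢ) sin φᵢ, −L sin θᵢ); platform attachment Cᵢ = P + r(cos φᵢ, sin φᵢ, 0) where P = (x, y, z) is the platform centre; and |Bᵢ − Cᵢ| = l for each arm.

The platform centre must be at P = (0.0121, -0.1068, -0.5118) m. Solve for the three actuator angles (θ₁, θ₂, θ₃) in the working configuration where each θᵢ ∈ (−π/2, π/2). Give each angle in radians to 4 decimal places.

θ₁ = 0.6980, θ₂ = 1.0472, θ₃ = 0.4361

rotate P by −φ1: (0.0121, -0.1068, -0.5118)
  A=0.1479, B=-0.5118, C=(l²−L²−A²−y'²−z²)/(2L)=-0.2156
  θ1 = atan2(B,A) + arccos(C/0.5327) = 0.6980
rotate P by −φ2: (-0.0985, 0.0429, -0.5118)
  A cos θ + B sin θ = C:  0.2585·cos θ + -0.5118·sin θ = -0.3140
  √(A²+B²)=0.5734;  θ2 = -1.1030+2.1502 ≈ 1.0472
φ3=240.0° → target in arm frame (0.0864, 0.0639)
  e−x'=0.0736;  (l²−L²−(e−x')²−y'²−z²)/2L = -0.1495
  √(A²+B²)=0.5171;  θ3 = -1.4280+1.8642 ≈ 0.4361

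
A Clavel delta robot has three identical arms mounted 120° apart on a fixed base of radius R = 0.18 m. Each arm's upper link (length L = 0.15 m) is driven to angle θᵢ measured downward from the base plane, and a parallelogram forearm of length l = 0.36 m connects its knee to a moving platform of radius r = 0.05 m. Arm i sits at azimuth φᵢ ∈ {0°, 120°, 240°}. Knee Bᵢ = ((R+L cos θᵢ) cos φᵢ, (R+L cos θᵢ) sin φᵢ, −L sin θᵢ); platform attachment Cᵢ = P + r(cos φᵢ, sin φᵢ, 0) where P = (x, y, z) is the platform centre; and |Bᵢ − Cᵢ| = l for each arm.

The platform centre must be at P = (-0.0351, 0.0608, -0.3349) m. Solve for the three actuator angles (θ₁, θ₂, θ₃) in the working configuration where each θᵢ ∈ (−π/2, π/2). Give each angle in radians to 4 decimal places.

arm 1 (φ=0.0°): x'=-0.0351, y'=0.0608
  A cos θ + B sin θ = C:  0.1651·cos θ + -0.3349·sin θ = -0.1200
  γ=atan2(-0.3349,0.1651)=-1.1128;  ψ=arccos(-0.3215)=1.8981;  θ1=γ+ψ≈0.7853
φ2=120.0° → target in arm frame (0.0702, 0.0000)
  A=0.0598, B=-0.3349, C=(l²−L²−A²−y'²−z²)/(2L)=-0.0288
  γ=atan2(-0.3349,0.0598)=-1.3941;  ψ=arccos(-0.0846)=1.6555;  θ2=γ+ψ≈0.2614
arm 3 (φ=240.0°): x'=-0.0351, y'=-0.0608
  e−x'=0.1651;  (l²−L²−(e−x')²−y'²−z²)/2L = -0.1200
  θ3 = atan2(B,A) + arccos(C/0.3734) = 0.7853

θ₁ = 0.7853, θ₂ = 0.2614, θ₃ = 0.7853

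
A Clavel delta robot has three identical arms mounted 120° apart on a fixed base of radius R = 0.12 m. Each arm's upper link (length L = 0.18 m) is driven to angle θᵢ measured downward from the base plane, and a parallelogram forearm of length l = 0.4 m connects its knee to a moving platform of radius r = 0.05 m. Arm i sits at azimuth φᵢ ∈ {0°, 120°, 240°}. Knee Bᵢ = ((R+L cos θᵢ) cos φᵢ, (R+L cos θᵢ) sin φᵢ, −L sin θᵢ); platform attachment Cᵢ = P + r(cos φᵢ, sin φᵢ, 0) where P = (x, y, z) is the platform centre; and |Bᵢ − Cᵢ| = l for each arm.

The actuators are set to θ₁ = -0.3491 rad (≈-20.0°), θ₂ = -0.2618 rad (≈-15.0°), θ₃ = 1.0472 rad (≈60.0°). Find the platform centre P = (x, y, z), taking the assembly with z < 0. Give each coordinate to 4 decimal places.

(0.1203, 0.1880, -0.2709)

φ1=0.0°: virtual centre (0.2391, 0.0000, 0.0616), radius l
φ2=120.0°: virtual centre (-0.1219, 0.2112, 0.0466), radius l
centre 3 = (0.1600·cos240.0°, 0.1600·sin240.0°, -0.1559) = (-0.0800, -0.1386, -0.1559)
|centre ₂|²−|centre ₁|² = 0.0007;  |centre ₃|²−|centre ₁|² = -0.0111
[-0.7222 0.4224 -0.0300]·P = 0.0007;  [-0.6383 -0.2771 -0.4349]·P = -0.0111
det = 0.4697;  x = 0.0096+-0.4088z,  y = 0.0179+-0.6279z
quadratic in z: (1.5613)z²+(0.0420)z+(-0.1032)=0, √Δ=0.8039 → z ∈ {-0.2709, 0.2440}; z = -0.2709 (taking z<0)
x = 0.1203, y = 0.1880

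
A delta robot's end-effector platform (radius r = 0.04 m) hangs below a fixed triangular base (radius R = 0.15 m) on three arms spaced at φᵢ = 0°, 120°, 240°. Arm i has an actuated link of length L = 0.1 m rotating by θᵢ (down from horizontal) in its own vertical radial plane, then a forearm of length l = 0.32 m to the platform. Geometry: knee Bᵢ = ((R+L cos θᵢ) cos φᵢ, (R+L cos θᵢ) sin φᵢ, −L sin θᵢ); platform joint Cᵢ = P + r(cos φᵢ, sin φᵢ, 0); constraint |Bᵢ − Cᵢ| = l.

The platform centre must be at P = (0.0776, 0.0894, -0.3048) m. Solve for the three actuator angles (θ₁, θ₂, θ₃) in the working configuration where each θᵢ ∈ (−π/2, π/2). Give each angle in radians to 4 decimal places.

rotate P by −φ1: (0.0776, 0.0894, -0.3048)
  e−x'=0.0324;  (l²−L²−(e−x')²−y'²−z²)/2L = -0.0477
  γ=atan2(-0.3048,0.0324)=-1.4649;  ψ=arccos(-0.1557)=1.7271;  θ1=γ+ψ≈0.2622
φ2=120.0° → target in arm frame (0.0386, -0.1119)
  A cos θ + B sin θ = C:  0.0714·cos θ + -0.3048·sin θ = -0.0906
  √(A²+B²)=0.3130;  θ2 = -1.3408+1.8644 ≈ 0.5237
φ3=240.0° → target in arm frame (-0.1162, 0.0225)
  A cos θ + B sin θ = C:  0.2262·cos θ + -0.3048·sin θ = -0.2609
  θ3 = atan2(B,A) + arccos(C/0.3796) = 1.3964

θ₁ = 0.2622, θ₂ = 0.5237, θ₃ = 1.3964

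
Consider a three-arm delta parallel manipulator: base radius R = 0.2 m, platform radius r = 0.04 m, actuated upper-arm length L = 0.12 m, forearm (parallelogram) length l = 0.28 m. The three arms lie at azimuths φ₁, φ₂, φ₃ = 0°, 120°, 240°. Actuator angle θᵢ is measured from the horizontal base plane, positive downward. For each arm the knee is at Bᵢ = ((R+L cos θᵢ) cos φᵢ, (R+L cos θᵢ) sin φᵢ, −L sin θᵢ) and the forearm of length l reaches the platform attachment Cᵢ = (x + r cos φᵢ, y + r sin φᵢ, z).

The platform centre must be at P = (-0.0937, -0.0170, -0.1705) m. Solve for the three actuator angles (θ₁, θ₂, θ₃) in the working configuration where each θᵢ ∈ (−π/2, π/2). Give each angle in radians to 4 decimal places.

rotate P by −φ1: (-0.0937, -0.0170, -0.1705)
  e−x'=0.2537;  (l²−L²−(e−x')²−y'²−z²)/2L = -0.1238
  √(A²+B²)=0.3057;  θ1 = -0.5917+1.9880 ≈ 1.3962
rotate P by −φ2: (0.0321, 0.0896, -0.1705)
  e−x'=0.1279;  (l²−L²−(e−x')²−y'²−z²)/2L = 0.0439
  γ=atan2(-0.1705,0.1279)=-0.9273;  ψ=arccos(0.2061)=1.3632;  θ2=γ+ψ≈0.4359
rotate P by −φ3: (0.0616, -0.0726, -0.1705)
  A=0.0984, B=-0.1705, C=(l²−L²−A²−y'²−z²)/(2L)=0.0832
  θ3 = atan2(B,A) + arccos(C/0.1969) = 0.0873

θ₁ = 1.3962, θ₂ = 0.4359, θ₃ = 0.0873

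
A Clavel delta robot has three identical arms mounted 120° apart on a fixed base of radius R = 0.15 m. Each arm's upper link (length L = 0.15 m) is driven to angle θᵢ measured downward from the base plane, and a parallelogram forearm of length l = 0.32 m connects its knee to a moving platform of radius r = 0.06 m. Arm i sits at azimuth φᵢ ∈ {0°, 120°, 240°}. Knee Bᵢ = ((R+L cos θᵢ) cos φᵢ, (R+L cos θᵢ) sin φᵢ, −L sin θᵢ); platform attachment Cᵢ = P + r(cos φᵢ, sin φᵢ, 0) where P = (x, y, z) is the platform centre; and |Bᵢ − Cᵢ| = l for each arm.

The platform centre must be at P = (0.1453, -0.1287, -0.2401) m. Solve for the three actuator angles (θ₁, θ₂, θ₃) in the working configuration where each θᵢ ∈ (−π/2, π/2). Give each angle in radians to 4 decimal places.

θ₁ = -0.2620, θ₂ = 1.3963, θ₃ = 0.4366

φ1=0.0° → target in arm frame (0.1453, -0.1287)
  A cos θ + B sin θ = C:  -0.0553·cos θ + -0.2401·sin θ = 0.0088
  √(A²+B²)=0.2464;  θ1 = -1.7972+1.5352 ≈ -0.2620
arm 2 (φ=120.0°): x'=-0.1841, y'=-0.0615
  A cos θ + B sin θ = C:  0.2741·cos θ + -0.2401·sin θ = -0.1889
  γ=atan2(-0.2401,0.2741)=-0.7194;  ψ=arccos(-0.5183)=2.1157;  θ2=γ+ψ≈1.3963
arm 3 (φ=240.0°): x'=0.0388, y'=0.1902
  e−x'=0.0512;  (l²−L²−(e−x')²−y'²−z²)/2L = -0.0551
  γ=atan2(-0.2401,0.0512)=-1.3607;  ψ=arccos(-0.2246)=1.7973;  θ3=γ+ψ≈0.4366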